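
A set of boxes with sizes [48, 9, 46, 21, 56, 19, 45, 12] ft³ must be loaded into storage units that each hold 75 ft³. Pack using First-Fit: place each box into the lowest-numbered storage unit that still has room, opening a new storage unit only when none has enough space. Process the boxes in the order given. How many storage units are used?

storage unit 1: place 48 ft³, 27 ft³ left
storage unit 1: place 9 ft³, 18 ft³ left
storage unit 2: place 46 ft³, 29 ft³ left
storage unit 2: place 21 ft³, 8 ft³ left
storage unit 3: place 56 ft³, 19 ft³ left
storage unit 3: place 19 ft³, 0 ft³ left
storage unit 4: place 45 ft³, 30 ft³ left
storage unit 1: place 12 ft³, 6 ft³ left

4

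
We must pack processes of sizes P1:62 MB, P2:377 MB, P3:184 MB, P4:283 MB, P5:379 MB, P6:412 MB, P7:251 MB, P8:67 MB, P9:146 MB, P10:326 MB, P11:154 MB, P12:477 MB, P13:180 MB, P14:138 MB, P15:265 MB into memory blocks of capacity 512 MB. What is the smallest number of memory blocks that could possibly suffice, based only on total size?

8 memory blocks

Total size = 62 + 377 + 184 + 283 + 379 + 412 + 251 + 67 + 146 + 326 + 154 + 477 + 180 + 138 + 265 = 3701 MB.
⌈3701 / 512⌉ = 8.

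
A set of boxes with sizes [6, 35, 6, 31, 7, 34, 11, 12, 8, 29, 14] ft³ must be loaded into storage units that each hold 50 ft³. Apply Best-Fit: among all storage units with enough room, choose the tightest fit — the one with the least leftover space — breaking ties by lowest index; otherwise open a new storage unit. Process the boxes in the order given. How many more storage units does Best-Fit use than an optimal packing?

1

Best-Fit: [6,35,6] [31,7,11] [34,12] [8,29] [14] → 5 storage units.
Total size 193 ft³; any packing needs at least ⌈193/50⌉ = 4 storage units.
An optimal packing achieves that bound: [35,14] [34,12] [31,11,8] [29,7,6,6] → 4 storage units.
Excess: 5 − 4 = 1.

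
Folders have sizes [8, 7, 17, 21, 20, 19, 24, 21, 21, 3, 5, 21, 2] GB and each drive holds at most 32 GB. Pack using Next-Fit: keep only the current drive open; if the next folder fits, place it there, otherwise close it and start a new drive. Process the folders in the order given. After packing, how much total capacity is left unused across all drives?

67

Put 8 GB in drive 1; 24 GB remain.
Put 7 GB in drive 1; 17 GB remain.
Put 17 GB in drive 1; 0 GB remain.
Put 21 GB in drive 2; 11 GB remain.
Put 20 GB in drive 3; 12 GB remain.
Put 19 GB in drive 4; 13 GB remain.
Put 24 GB in drive 5; 8 GB remain.
Put 21 GB in drive 6; 11 GB remain.
Put 21 GB in drive 7; 11 GB remain.
Put 3 GB in drive 7; 8 GB remain.
Put 5 GB in drive 7; 3 GB remain.
Put 21 GB in drive 8; 11 GB remain.
Put 2 GB in drive 8; 9 GB remain.
8 drives × 32 GB = 256 GB; used 189 GB; unused 67 GB.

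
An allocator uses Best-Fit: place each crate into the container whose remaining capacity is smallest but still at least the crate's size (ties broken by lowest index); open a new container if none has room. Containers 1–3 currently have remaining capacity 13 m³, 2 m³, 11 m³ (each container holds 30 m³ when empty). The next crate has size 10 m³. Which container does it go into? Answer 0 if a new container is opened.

3

Containers with room: container 1 (13 m³), container 3 (11 m³).
Tightest fit is container 3 with 11 m³ free.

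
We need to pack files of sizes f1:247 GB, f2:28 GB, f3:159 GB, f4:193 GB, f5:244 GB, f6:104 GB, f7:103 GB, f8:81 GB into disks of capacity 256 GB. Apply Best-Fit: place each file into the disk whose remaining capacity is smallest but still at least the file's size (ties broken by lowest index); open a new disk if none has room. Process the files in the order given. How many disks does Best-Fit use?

6

Put f1 (247 GB) in disk 1; 9 GB remain.
Put f2 (28 GB) in disk 2; 228 GB remain.
Put f3 (159 GB) in disk 2; 69 GB remain.
Put f4 (193 GB) in disk 3; 63 GB remain.
Put f5 (244 GB) in disk 4; 12 GB remain.
Put f6 (104 GB) in disk 5; 152 GB remain.
Put f7 (103 GB) in disk 5; 49 GB remain.
Put f8 (81 GB) in disk 6; 175 GB remain.
Final disks: [247] [28,159] [193] [244] [104,103] [81].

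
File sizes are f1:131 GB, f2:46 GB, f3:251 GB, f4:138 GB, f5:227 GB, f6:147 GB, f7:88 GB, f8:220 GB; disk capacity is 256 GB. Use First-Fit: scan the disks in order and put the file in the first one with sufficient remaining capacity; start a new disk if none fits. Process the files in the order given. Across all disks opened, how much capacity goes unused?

288

disk 1: place f1 (131 GB), 125 GB left
disk 1: place f2 (46 GB), 79 GB left
disk 2: place f3 (251 GB), 5 GB left
disk 3: place f4 (138 GB), 118 GB left
disk 4: place f5 (227 GB), 29 GB left
disk 5: place f6 (147 GB), 109 GB left
disk 3: place f7 (88 GB), 30 GB left
disk 6: place f8 (220 GB), 36 GB left
6 disks × 256 GB = 1536 GB; used 1248 GB; unused 288 GB.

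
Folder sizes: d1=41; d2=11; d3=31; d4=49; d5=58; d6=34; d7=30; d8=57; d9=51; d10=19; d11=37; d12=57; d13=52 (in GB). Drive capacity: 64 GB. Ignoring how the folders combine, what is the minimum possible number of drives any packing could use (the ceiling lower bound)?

Total size = 41 + 11 + 31 + 49 + 58 + 34 + 30 + 57 + 51 + 19 + 37 + 57 + 52 = 527 GB.
⌈527 / 64⌉ = 9.

9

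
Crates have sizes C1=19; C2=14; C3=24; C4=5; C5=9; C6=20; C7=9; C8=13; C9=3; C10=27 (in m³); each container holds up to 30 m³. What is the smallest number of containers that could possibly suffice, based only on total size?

5

Total size = 19 + 14 + 24 + 5 + 9 + 20 + 9 + 13 + 3 + 27 = 143 m³.
⌈143 / 30⌉ = 5.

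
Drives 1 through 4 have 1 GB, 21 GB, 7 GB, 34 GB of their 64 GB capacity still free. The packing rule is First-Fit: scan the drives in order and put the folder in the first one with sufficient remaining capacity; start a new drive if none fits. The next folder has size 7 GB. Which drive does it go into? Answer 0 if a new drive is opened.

Drives with room: drive 2 (21 GB), drive 3 (7 GB), drive 4 (34 GB).
The first with room is drive 2.

2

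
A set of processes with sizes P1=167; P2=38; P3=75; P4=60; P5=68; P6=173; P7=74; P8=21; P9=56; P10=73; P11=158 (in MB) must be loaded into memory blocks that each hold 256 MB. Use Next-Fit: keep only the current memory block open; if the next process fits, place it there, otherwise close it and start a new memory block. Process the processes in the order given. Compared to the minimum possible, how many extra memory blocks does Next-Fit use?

1

Next-Fit: [167,38] [75,60,68] [173,74] [21,56,73] [158] → 5 memory blocks.
Total size 963 MB; any packing needs at least ⌈963/256⌉ = 4 memory blocks.
An optimal packing achieves that bound: [173,75] [167,74] [158,73,21] [68,60,56,38] → 4 memory blocks.
Excess: 5 − 4 = 1.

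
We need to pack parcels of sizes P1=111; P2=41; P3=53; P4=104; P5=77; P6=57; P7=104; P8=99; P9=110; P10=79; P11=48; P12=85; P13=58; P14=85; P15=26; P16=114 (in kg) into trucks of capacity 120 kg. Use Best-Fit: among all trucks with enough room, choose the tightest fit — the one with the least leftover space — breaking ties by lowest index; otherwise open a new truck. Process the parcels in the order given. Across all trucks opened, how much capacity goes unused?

truck 1: place P1 (111 kg), 9 kg left
truck 2: place P2 (41 kg), 79 kg left
truck 2: place P3 (53 kg), 26 kg left
truck 3: place P4 (104 kg), 16 kg left
truck 4: place P5 (77 kg), 43 kg left
truck 5: place P6 (57 kg), 63 kg left
truck 6: place P7 (104 kg), 16 kg left
truck 7: place P8 (99 kg), 21 kg left
truck 8: place P9 (110 kg), 10 kg left
truck 9: place P10 (79 kg), 41 kg left
truck 5: place P11 (48 kg), 15 kg left
truck 10: place P12 (85 kg), 35 kg left
truck 11: place P13 (58 kg), 62 kg left
truck 12: place P14 (85 kg), 35 kg left
truck 2: place P15 (26 kg), 0 kg left
truck 13: place P16 (114 kg), 6 kg left
13 trucks × 120 kg = 1560 kg; used 1251 kg; unused 309 kg.

309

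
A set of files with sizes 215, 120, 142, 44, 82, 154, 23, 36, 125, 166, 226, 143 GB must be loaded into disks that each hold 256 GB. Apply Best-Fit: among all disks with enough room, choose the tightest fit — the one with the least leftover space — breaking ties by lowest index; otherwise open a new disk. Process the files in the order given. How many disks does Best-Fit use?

disk 1: place 215 GB, 41 GB left
disk 2: place 120 GB, 136 GB left
disk 3: place 142 GB, 114 GB left
disk 3: place 44 GB, 70 GB left
disk 2: place 82 GB, 54 GB left
disk 4: place 154 GB, 102 GB left
disk 1: place 23 GB, 18 GB left
disk 2: place 36 GB, 18 GB left
disk 5: place 125 GB, 131 GB left
disk 6: place 166 GB, 90 GB left
disk 7: place 226 GB, 30 GB left
disk 8: place 143 GB, 113 GB left

8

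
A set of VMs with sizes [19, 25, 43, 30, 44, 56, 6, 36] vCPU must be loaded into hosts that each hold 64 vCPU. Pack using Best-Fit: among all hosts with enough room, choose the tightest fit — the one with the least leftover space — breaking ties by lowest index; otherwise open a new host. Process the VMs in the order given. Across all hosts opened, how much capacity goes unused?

19 vCPU → host 1 (remaining 45 vCPU)
25 vCPU → host 1 (remaining 20 vCPU)
43 vCPU → host 2 (remaining 21 vCPU)
30 vCPU → host 3 (remaining 34 vCPU)
44 vCPU → host 4 (remaining 20 vCPU)
56 vCPU → host 5 (remaining 8 vCPU)
6 vCPU → host 5 (remaining 2 vCPU)
36 vCPU → host 6 (remaining 28 vCPU)
6 hosts × 64 vCPU = 384 vCPU; used 259 vCPU; unused 125 vCPU.

125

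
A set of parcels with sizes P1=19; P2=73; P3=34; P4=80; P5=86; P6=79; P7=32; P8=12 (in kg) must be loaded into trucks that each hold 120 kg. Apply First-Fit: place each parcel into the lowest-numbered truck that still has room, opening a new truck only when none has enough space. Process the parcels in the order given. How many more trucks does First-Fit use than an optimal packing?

First-Fit: [19,73,12] [34,80] [86,32] [79] → 4 trucks.
Total size 415 kg; any packing needs at least ⌈415/120⌉ = 4 trucks.
So 4 is already optimal.

0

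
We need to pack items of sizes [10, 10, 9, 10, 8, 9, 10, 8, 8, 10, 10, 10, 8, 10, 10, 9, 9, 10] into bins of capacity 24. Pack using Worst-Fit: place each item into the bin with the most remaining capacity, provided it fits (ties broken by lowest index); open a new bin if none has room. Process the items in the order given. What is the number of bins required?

10 → bin 1 (remaining 14)
10 → bin 1 (remaining 4)
9 → bin 2 (remaining 15)
10 → bin 2 (remaining 5)
8 → bin 3 (remaining 16)
9 → bin 3 (remaining 7)
10 → bin 4 (remaining 14)
8 → bin 4 (remaining 6)
8 → bin 5 (remaining 16)
10 → bin 5 (remaining 6)
10 → bin 6 (remaining 14)
10 → bin 6 (remaining 4)
8 → bin 7 (remaining 16)
10 → bin 7 (remaining 6)
10 → bin 8 (remaining 14)
9 → bin 8 (remaining 5)
9 → bin 9 (remaining 15)
10 → bin 9 (remaining 5)
Final bins: [10,10] [9,10] [8,9] [10,8] [8,10] [10,10] [8,10] [10,9] [9,10].

9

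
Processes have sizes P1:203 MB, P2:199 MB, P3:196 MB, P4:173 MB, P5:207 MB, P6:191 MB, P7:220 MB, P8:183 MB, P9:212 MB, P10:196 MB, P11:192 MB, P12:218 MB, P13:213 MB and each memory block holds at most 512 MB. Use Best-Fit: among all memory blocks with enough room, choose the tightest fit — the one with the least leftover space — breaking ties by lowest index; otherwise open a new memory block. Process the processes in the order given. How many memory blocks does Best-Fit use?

7 memory blocks

Put P1 (203 MB) in memory block 1; 309 MB remain.
Put P2 (199 MB) in memory block 1; 110 MB remain.
Put P3 (196 MB) in memory block 2; 316 MB remain.
Put P4 (173 MB) in memory block 2; 143 MB remain.
Put P5 (207 MB) in memory block 3; 305 MB remain.
Put P6 (191 MB) in memory block 3; 114 MB remain.
Put P7 (220 MB) in memory block 4; 292 MB remain.
Put P8 (183 MB) in memory block 4; 109 MB remain.
Put P9 (212 MB) in memory block 5; 300 MB remain.
Put P10 (196 MB) in memory block 5; 104 MB remain.
Put P11 (192 MB) in memory block 6; 320 MB remain.
Put P12 (218 MB) in memory block 6; 102 MB remain.
Put P13 (213 MB) in memory block 7; 299 MB remain.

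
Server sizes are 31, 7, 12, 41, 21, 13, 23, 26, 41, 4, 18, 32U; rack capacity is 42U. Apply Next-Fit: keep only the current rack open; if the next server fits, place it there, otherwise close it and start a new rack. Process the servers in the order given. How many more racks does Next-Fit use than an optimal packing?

Next-Fit: [31,7] [12] [41] [21,13] [23] [26] [41] [4,18] [32] → 9 racks.
Total size 269U; any packing needs at least ⌈269/42⌉ = 7 racks.
An optimal packing achieves that bound: [41] [41] [32,7] [31,4] [26,13] [23,18] [21,12] → 7 racks.
Excess: 9 − 7 = 2.

2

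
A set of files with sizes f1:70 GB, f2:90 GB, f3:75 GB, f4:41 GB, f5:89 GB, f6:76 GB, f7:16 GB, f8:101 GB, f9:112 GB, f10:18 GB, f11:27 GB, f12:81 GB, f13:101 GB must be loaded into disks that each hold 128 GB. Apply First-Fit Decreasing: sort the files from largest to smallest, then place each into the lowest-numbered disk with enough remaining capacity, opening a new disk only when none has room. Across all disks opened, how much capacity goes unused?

255

Sorted descending: 112, 101, 101, 90, 89, 81, 76, 75, 70, 41, 27, 18, 16.
disk 1: place 112 GB, 16 GB left
disk 2: place 101 GB, 27 GB left
disk 3: place 101 GB, 27 GB left
disk 4: place 90 GB, 38 GB left
disk 5: place 89 GB, 39 GB left
disk 6: place 81 GB, 47 GB left
disk 7: place 76 GB, 52 GB left
disk 8: place 75 GB, 53 GB left
disk 9: place 70 GB, 58 GB left
disk 6: place 41 GB, 6 GB left
disk 2: place 27 GB, 0 GB left
disk 3: place 18 GB, 9 GB left
disk 1: place 16 GB, 0 GB left
9 disks × 128 GB = 1152 GB; used 897 GB; unused 255 GB.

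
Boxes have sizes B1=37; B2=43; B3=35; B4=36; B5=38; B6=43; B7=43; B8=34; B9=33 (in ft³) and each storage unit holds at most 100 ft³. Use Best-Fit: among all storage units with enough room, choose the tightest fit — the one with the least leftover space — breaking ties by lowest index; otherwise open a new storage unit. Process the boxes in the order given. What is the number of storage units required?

storage unit 1: place B1 (37 ft³), 63 ft³ left
storage unit 1: place B2 (43 ft³), 20 ft³ left
storage unit 2: place B3 (35 ft³), 65 ft³ left
storage unit 2: place B4 (36 ft³), 29 ft³ left
storage unit 3: place B5 (38 ft³), 62 ft³ left
storage unit 3: place B6 (43 ft³), 19 ft³ left
storage unit 4: place B7 (43 ft³), 57 ft³ left
storage unit 4: place B8 (34 ft³), 23 ft³ left
storage unit 5: place B9 (33 ft³), 67 ft³ left

5 storage units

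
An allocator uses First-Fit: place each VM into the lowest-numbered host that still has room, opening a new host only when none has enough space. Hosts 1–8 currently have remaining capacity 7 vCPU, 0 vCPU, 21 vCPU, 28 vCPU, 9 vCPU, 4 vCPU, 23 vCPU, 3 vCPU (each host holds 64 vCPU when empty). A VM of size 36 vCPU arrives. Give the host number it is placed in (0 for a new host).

0

No host has ≥ 36 vCPU free, so a new host is opened.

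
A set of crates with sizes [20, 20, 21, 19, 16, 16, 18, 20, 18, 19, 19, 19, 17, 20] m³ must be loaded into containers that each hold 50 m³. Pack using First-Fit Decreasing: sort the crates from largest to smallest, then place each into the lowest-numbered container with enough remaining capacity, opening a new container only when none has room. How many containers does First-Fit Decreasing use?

Sorted descending: 21, 20, 20, 20, 20, 19, 19, 19, 19, 18, 18, 17, 16, 16.
Put 21 m³ in container 1; 29 m³ remain.
Put 20 m³ in container 1; 9 m³ remain.
Put 20 m³ in container 2; 30 m³ remain.
Put 20 m³ in container 2; 10 m³ remain.
Put 20 m³ in container 3; 30 m³ remain.
Put 19 m³ in container 3; 11 m³ remain.
Put 19 m³ in container 4; 31 m³ remain.
Put 19 m³ in container 4; 12 m³ remain.
Put 19 m³ in container 5; 31 m³ remain.
Put 18 m³ in container 5; 13 m³ remain.
Put 18 m³ in container 6; 32 m³ remain.
Put 17 m³ in container 6; 15 m³ remain.
Put 16 m³ in container 7; 34 m³ remain.
Put 16 m³ in container 7; 18 m³ remain.
Final containers: [21,20] [20,20] [20,19] [19,19] [19,18] [18,17] [16,16].

7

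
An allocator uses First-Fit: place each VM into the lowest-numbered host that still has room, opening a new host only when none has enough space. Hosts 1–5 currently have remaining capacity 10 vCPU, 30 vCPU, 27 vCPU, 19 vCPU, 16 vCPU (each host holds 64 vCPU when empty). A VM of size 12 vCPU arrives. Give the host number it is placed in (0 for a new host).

Hosts with room: host 2 (30 vCPU), host 3 (27 vCPU), host 4 (19 vCPU), host 5 (16 vCPU).
The first with room is host 2.

2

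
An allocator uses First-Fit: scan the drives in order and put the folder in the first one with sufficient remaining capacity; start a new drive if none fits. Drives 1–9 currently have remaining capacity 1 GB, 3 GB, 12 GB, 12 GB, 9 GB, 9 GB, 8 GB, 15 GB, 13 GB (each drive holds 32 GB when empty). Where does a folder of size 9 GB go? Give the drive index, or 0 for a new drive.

3

Drives with room: drive 3 (12 GB), drive 4 (12 GB), drive 5 (9 GB), drive 6 (9 GB), drive 8 (15 GB), drive 9 (13 GB).
The first with room is drive 3.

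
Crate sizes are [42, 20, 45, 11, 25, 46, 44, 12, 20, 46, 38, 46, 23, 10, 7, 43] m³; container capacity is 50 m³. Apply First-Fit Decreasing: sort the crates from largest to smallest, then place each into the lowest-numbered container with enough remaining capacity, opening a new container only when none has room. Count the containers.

Sorted descending: 46, 46, 46, 45, 44, 43, 42, 38, 25, 23, 20, 20, 12, 11, 10, 7.
Put 46 m³ in container 1; 4 m³ remain.
Put 46 m³ in container 2; 4 m³ remain.
Put 46 m³ in container 3; 4 m³ remain.
Put 45 m³ in container 4; 5 m³ remain.
Put 44 m³ in container 5; 6 m³ remain.
Put 43 m³ in container 6; 7 m³ remain.
Put 42 m³ in container 7; 8 m³ remain.
Put 38 m³ in container 8; 12 m³ remain.
Put 25 m³ in container 9; 25 m³ remain.
Put 23 m³ in container 9; 2 m³ remain.
Put 20 m³ in container 10; 30 m³ remain.
Put 20 m³ in container 10; 10 m³ remain.
Put 12 m³ in container 8; 0 m³ remain.
Put 11 m³ in container 11; 39 m³ remain.
Put 10 m³ in container 10; 0 m³ remain.
Put 7 m³ in container 6; 0 m³ remain.

11 containers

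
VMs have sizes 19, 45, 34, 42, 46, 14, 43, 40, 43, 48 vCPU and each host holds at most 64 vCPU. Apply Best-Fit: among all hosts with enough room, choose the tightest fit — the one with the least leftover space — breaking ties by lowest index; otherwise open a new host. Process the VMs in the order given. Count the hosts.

19 vCPU → host 1 (remaining 45 vCPU)
45 vCPU → host 1 (remaining 0 vCPU)
34 vCPU → host 2 (remaining 30 vCPU)
42 vCPU → host 3 (remaining 22 vCPU)
46 vCPU → host 4 (remaining 18 vCPU)
14 vCPU → host 4 (remaining 4 vCPU)
43 vCPU → host 5 (remaining 21 vCPU)
40 vCPU → host 6 (remaining 24 vCPU)
43 vCPU → host 7 (remaining 21 vCPU)
48 vCPU → host 8 (remaining 16 vCPU)
Final hosts: [19,45] [34] [42] [46,14] [43] [40] [43] [48].

8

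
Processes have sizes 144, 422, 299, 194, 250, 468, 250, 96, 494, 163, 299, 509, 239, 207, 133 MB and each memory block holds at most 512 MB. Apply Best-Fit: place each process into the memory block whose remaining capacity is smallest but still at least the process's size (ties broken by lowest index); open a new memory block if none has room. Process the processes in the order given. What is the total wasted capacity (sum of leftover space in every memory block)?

144 MB → memory block 1 (remaining 368 MB)
422 MB → memory block 2 (remaining 90 MB)
299 MB → memory block 1 (remaining 69 MB)
194 MB → memory block 3 (remaining 318 MB)
250 MB → memory block 3 (remaining 68 MB)
468 MB → memory block 4 (remaining 44 MB)
250 MB → memory block 5 (remaining 262 MB)
96 MB → memory block 5 (remaining 166 MB)
494 MB → memory block 6 (remaining 18 MB)
163 MB → memory block 5 (remaining 3 MB)
299 MB → memory block 7 (remaining 213 MB)
509 MB → memory block 8 (remaining 3 MB)
239 MB → memory block 9 (remaining 273 MB)
207 MB → memory block 7 (remaining 6 MB)
133 MB → memory block 9 (remaining 140 MB)
9 memory blocks × 512 MB = 4608 MB; used 4167 MB; unused 441 MB.

441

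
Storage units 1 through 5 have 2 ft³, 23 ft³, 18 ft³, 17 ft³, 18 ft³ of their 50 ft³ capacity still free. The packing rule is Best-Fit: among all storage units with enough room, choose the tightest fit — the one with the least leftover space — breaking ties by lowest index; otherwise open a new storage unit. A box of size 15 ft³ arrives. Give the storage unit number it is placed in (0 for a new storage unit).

Storage units with room: storage unit 2 (23 ft³), storage unit 3 (18 ft³), storage unit 4 (17 ft³), storage unit 5 (18 ft³).
Tightest fit is storage unit 4 with 17 ft³ free.

4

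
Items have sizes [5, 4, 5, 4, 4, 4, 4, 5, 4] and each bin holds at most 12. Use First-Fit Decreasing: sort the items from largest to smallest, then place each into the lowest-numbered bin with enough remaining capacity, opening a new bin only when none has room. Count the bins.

4

Sorted descending: 5, 5, 5, 4, 4, 4, 4, 4, 4.
5 → bin 1 (remaining 7)
5 → bin 1 (remaining 2)
5 → bin 2 (remaining 7)
4 → bin 2 (remaining 3)
4 → bin 3 (remaining 8)
4 → bin 3 (remaining 4)
4 → bin 3 (remaining 0)
4 → bin 4 (remaining 8)
4 → bin 4 (remaining 4)
Final bins: [5,5] [5,4] [4,4,4] [4,4].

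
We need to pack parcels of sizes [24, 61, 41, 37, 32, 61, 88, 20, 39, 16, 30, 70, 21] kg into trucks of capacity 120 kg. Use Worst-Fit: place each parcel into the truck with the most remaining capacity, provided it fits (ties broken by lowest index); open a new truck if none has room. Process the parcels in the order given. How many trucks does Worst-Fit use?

24 kg → truck 1 (remaining 96 kg)
61 kg → truck 1 (remaining 35 kg)
41 kg → truck 2 (remaining 79 kg)
37 kg → truck 2 (remaining 42 kg)
32 kg → truck 2 (remaining 10 kg)
61 kg → truck 3 (remaining 59 kg)
88 kg → truck 4 (remaining 32 kg)
20 kg → truck 3 (remaining 39 kg)
39 kg → truck 3 (remaining 0 kg)
16 kg → truck 1 (remaining 19 kg)
30 kg → truck 4 (remaining 2 kg)
70 kg → truck 5 (remaining 50 kg)
21 kg → truck 5 (remaining 29 kg)
Final trucks: [24,61,16] [41,37,32] [61,20,39] [88,30] [70,21].

5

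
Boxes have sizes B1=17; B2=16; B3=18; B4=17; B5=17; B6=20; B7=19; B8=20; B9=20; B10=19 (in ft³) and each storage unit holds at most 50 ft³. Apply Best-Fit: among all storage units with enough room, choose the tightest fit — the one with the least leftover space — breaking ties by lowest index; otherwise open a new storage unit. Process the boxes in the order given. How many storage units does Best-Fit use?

B1 (17 ft³) → storage unit 1 (remaining 33 ft³)
B2 (16 ft³) → storage unit 1 (remaining 17 ft³)
B3 (18 ft³) → storage unit 2 (remaining 32 ft³)
B4 (17 ft³) → storage unit 1 (remaining 0 ft³)
B5 (17 ft³) → storage unit 2 (remaining 15 ft³)
B6 (20 ft³) → storage unit 3 (remaining 30 ft³)
B7 (19 ft³) → storage unit 3 (remaining 11 ft³)
B8 (20 ft³) → storage unit 4 (remaining 30 ft³)
B9 (20 ft³) → storage unit 4 (remaining 10 ft³)
B10 (19 ft³) → storage unit 5 (remaining 31 ft³)

5 storage units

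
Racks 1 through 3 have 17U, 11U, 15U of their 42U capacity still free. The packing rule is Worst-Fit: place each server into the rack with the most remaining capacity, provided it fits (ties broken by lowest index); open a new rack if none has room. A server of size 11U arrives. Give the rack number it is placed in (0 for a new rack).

1

Racks with room: rack 1 (17U), rack 2 (11U), rack 3 (15U).
Most room is rack 1 with 17U free.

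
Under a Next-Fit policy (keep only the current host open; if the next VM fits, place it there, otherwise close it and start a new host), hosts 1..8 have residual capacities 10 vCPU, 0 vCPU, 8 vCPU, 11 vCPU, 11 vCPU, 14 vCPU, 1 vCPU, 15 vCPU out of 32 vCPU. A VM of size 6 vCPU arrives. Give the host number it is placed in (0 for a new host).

Next-Fit only looks at host 8, which has 15 vCPU free.
6 vCPU fits there.

8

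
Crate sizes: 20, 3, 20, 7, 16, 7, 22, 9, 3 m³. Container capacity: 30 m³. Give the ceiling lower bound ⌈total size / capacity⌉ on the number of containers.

Total size = 20 + 3 + 20 + 7 + 16 + 7 + 22 + 9 + 3 = 107 m³.
⌈107 / 30⌉ = 4.

4 containers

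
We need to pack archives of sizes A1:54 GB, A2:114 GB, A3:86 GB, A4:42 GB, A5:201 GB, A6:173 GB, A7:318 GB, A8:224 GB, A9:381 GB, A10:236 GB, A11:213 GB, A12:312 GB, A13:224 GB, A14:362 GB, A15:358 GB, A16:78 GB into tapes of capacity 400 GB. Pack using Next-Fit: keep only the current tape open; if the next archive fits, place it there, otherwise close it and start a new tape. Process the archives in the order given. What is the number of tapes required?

12

A1 (54 GB) → tape 1 (remaining 346 GB)
A2 (114 GB) → tape 1 (remaining 232 GB)
A3 (86 GB) → tape 1 (remaining 146 GB)
A4 (42 GB) → tape 1 (remaining 104 GB)
A5 (201 GB) → tape 2 (remaining 199 GB)
A6 (173 GB) → tape 2 (remaining 26 GB)
A7 (318 GB) → tape 3 (remaining 82 GB)
A8 (224 GB) → tape 4 (remaining 176 GB)
A9 (381 GB) → tape 5 (remaining 19 GB)
A10 (236 GB) → tape 6 (remaining 164 GB)
A11 (213 GB) → tape 7 (remaining 187 GB)
A12 (312 GB) → tape 8 (remaining 88 GB)
A13 (224 GB) → tape 9 (remaining 176 GB)
A14 (362 GB) → tape 10 (remaining 38 GB)
A15 (358 GB) → tape 11 (remaining 42 GB)
A16 (78 GB) → tape 12 (remaining 322 GB)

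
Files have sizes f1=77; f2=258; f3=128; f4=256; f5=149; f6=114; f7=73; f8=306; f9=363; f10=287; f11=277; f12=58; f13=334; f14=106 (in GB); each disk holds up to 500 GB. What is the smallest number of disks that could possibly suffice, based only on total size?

6 disks

Total size = 77 + 258 + 128 + 256 + 149 + 114 + 73 + 306 + 363 + 287 + 277 + 58 + 334 + 106 = 2786 GB.
⌈2786 / 500⌉ = 6.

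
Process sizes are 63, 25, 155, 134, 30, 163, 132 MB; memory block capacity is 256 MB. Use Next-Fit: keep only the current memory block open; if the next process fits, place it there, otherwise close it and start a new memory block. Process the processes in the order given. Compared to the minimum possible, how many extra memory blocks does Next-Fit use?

Next-Fit: [63,25,155] [134,30] [163] [132] → 4 memory blocks.
4 processes exceed 128 MB (half the capacity), and no two of those can share a memory block, so at least 4 memory blocks are needed.
So 4 is already optimal.

0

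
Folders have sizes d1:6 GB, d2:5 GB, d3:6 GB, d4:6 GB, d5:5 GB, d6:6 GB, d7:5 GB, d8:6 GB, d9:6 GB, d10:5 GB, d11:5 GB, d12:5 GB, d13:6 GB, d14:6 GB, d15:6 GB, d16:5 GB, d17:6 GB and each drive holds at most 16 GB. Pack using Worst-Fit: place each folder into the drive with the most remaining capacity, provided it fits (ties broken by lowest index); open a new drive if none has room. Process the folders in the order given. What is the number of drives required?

drive 1: place d1 (6 GB), 10 GB left
drive 1: place d2 (5 GB), 5 GB left
drive 2: place d3 (6 GB), 10 GB left
drive 2: place d4 (6 GB), 4 GB left
drive 1: place d5 (5 GB), 0 GB left
drive 3: place d6 (6 GB), 10 GB left
drive 3: place d7 (5 GB), 5 GB left
drive 4: place d8 (6 GB), 10 GB left
drive 4: place d9 (6 GB), 4 GB left
drive 3: place d10 (5 GB), 0 GB left
drive 5: place d11 (5 GB), 11 GB left
drive 5: place d12 (5 GB), 6 GB left
drive 5: place d13 (6 GB), 0 GB left
drive 6: place d14 (6 GB), 10 GB left
drive 6: place d15 (6 GB), 4 GB left
drive 7: place d16 (5 GB), 11 GB left
drive 7: place d17 (6 GB), 5 GB left
Final drives: [6,5,5] [6,6] [6,5,5] [6,6] [5,5,6] [6,6] [5,6].

7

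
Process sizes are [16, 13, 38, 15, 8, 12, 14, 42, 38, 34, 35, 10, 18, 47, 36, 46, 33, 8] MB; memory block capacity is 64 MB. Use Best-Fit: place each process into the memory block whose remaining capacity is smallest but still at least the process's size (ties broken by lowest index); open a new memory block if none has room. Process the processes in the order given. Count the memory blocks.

Put 16 MB in memory block 1; 48 MB remain.
Put 13 MB in memory block 1; 35 MB remain.
Put 38 MB in memory block 2; 26 MB remain.
Put 15 MB in memory block 2; 11 MB remain.
Put 8 MB in memory block 2; 3 MB remain.
Put 12 MB in memory block 1; 23 MB remain.
Put 14 MB in memory block 1; 9 MB remain.
Put 42 MB in memory block 3; 22 MB remain.
Put 38 MB in memory block 4; 26 MB remain.
Put 34 MB in memory block 5; 30 MB remain.
Put 35 MB in memory block 6; 29 MB remain.
Put 10 MB in memory block 3; 12 MB remain.
Put 18 MB in memory block 4; 8 MB remain.
Put 47 MB in memory block 7; 17 MB remain.
Put 36 MB in memory block 8; 28 MB remain.
Put 46 MB in memory block 9; 18 MB remain.
Put 33 MB in memory block 10; 31 MB remain.
Put 8 MB in memory block 4; 0 MB remain.

10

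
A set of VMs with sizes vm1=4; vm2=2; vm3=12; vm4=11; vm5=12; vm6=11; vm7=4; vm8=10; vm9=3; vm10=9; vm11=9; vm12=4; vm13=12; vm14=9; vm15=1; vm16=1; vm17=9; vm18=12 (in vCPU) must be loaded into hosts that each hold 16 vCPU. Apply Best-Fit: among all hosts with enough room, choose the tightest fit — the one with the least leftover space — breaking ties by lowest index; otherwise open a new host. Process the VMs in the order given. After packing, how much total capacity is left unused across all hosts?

41

vm1 (4 vCPU) → host 1 (remaining 12 vCPU)
vm2 (2 vCPU) → host 1 (remaining 10 vCPU)
vm3 (12 vCPU) → host 2 (remaining 4 vCPU)
vm4 (11 vCPU) → host 3 (remaining 5 vCPU)
vm5 (12 vCPU) → host 4 (remaining 4 vCPU)
vm6 (11 vCPU) → host 5 (remaining 5 vCPU)
vm7 (4 vCPU) → host 2 (remaining 0 vCPU)
vm8 (10 vCPU) → host 1 (remaining 0 vCPU)
vm9 (3 vCPU) → host 4 (remaining 1 vCPU)
vm10 (9 vCPU) → host 6 (remaining 7 vCPU)
vm11 (9 vCPU) → host 7 (remaining 7 vCPU)
vm12 (4 vCPU) → host 3 (remaining 1 vCPU)
vm13 (12 vCPU) → host 8 (remaining 4 vCPU)
vm14 (9 vCPU) → host 9 (remaining 7 vCPU)
vm15 (1 vCPU) → host 3 (remaining 0 vCPU)
vm16 (1 vCPU) → host 4 (remaining 0 vCPU)
vm17 (9 vCPU) → host 10 (remaining 7 vCPU)
vm18 (12 vCPU) → host 11 (remaining 4 vCPU)
11 hosts × 16 vCPU = 176 vCPU; used 135 vCPU; unused 41 vCPU.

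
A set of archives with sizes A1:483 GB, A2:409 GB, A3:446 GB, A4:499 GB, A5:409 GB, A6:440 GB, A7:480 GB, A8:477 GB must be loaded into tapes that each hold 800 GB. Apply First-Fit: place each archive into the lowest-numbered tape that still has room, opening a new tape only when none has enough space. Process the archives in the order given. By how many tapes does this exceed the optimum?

0

First-Fit: [483] [409] [446] [499] [409] [440] [480] [477] → 8 tapes.
8 archives exceed 400 GB (half the capacity), and no two of those can share a tape, so at least 8 tapes are needed.
So 8 is already optimal.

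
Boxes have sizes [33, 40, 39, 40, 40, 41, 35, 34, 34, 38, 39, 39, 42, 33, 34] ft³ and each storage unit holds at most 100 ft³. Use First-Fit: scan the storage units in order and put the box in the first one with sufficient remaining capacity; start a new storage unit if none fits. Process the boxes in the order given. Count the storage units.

8

storage unit 1: place 33 ft³, 67 ft³ left
storage unit 1: place 40 ft³, 27 ft³ left
storage unit 2: place 39 ft³, 61 ft³ left
storage unit 2: place 40 ft³, 21 ft³ left
storage unit 3: place 40 ft³, 60 ft³ left
storage unit 3: place 41 ft³, 19 ft³ left
storage unit 4: place 35 ft³, 65 ft³ left
storage unit 4: place 34 ft³, 31 ft³ left
storage unit 5: place 34 ft³, 66 ft³ left
storage unit 5: place 38 ft³, 28 ft³ left
storage unit 6: place 39 ft³, 61 ft³ left
storage unit 6: place 39 ft³, 22 ft³ left
storage unit 7: place 42 ft³, 58 ft³ left
storage unit 7: place 33 ft³, 25 ft³ left
storage unit 8: place 34 ft³, 66 ft³ left
Final storage units: [33,40] [39,40] [40,41] [35,34] [34,38] [39,39] [42,33] [34].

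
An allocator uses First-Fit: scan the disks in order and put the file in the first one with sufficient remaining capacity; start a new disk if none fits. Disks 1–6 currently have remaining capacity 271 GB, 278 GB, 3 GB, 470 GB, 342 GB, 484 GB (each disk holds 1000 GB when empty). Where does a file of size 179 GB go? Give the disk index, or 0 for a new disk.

1

Disks with room: disk 1 (271 GB), disk 2 (278 GB), disk 4 (470 GB), disk 5 (342 GB), disk 6 (484 GB).
The first with room is disk 1.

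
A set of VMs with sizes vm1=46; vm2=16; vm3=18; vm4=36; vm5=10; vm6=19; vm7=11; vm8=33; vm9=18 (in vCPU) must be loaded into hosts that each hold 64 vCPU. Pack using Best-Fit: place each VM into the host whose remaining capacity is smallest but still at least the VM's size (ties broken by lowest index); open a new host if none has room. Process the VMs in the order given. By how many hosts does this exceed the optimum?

Best-Fit: [46,16] [18,36,10] [19,11,33] [18] → 4 hosts.
Total size 207 vCPU; any packing needs at least ⌈207/64⌉ = 4 hosts.
So 4 is already optimal.

0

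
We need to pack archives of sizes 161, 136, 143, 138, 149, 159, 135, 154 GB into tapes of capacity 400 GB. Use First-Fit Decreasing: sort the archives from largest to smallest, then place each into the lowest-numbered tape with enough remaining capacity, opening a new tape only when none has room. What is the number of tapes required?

4

Sorted descending: 161, 159, 154, 149, 143, 138, 136, 135.
tape 1: place 161 GB, 239 GB left
tape 1: place 159 GB, 80 GB left
tape 2: place 154 GB, 246 GB left
tape 2: place 149 GB, 97 GB left
tape 3: place 143 GB, 257 GB left
tape 3: place 138 GB, 119 GB left
tape 4: place 136 GB, 264 GB left
tape 4: place 135 GB, 129 GB left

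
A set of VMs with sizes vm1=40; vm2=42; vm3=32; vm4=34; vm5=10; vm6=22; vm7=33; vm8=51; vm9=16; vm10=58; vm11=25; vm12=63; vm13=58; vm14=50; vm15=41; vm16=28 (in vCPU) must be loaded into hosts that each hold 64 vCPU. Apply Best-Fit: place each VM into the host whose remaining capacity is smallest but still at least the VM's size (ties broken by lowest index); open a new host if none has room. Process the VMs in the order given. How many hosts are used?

Put vm1 (40 vCPU) in host 1; 24 vCPU remain.
Put vm2 (42 vCPU) in host 2; 22 vCPU remain.
Put vm3 (32 vCPU) in host 3; 32 vCPU remain.
Put vm4 (34 vCPU) in host 4; 30 vCPU remain.
Put vm5 (10 vCPU) in host 2; 12 vCPU remain.
Put vm6 (22 vCPU) in host 1; 2 vCPU remain.
Put vm7 (33 vCPU) in host 5; 31 vCPU remain.
Put vm8 (51 vCPU) in host 6; 13 vCPU remain.
Put vm9 (16 vCPU) in host 4; 14 vCPU remain.
Put vm10 (58 vCPU) in host 7; 6 vCPU remain.
Put vm11 (25 vCPU) in host 5; 6 vCPU remain.
Put vm12 (63 vCPU) in host 8; 1 vCPU remain.
Put vm13 (58 vCPU) in host 9; 6 vCPU remain.
Put vm14 (50 vCPU) in host 10; 14 vCPU remain.
Put vm15 (41 vCPU) in host 11; 23 vCPU remain.
Put vm16 (28 vCPU) in host 3; 4 vCPU remain.
Final hosts: [40,22] [42,10] [32,28] [34,16] [33,25] [51] [58] [63] [58] [50] [41].

11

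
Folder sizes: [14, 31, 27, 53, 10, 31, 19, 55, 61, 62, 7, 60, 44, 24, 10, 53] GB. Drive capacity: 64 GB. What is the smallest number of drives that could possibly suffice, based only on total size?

Total size = 14 + 31 + 27 + 53 + 10 + 31 + 19 + 55 + 61 + 62 + 7 + 60 + 44 + 24 + 10 + 53 = 561 GB.
⌈561 / 64⌉ = 9.

9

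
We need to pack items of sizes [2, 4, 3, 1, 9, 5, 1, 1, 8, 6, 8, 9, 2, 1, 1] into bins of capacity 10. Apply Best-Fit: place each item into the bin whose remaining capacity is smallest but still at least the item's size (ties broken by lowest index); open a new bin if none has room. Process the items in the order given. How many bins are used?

7

Put 2 in bin 1; 8 remain.
Put 4 in bin 1; 4 remain.
Put 3 in bin 1; 1 remain.
Put 1 in bin 1; 0 remain.
Put 9 in bin 2; 1 remain.
Put 5 in bin 3; 5 remain.
Put 1 in bin 2; 0 remain.
Put 1 in bin 3; 4 remain.
Put 8 in bin 4; 2 remain.
Put 6 in bin 5; 4 remain.
Put 8 in bin 6; 2 remain.
Put 9 in bin 7; 1 remain.
Put 2 in bin 4; 0 remain.
Put 1 in bin 7; 0 remain.
Put 1 in bin 6; 1 remain.
Final bins: [2,4,3,1] [9,1] [5,1] [8,2] [6] [8,1] [9,1].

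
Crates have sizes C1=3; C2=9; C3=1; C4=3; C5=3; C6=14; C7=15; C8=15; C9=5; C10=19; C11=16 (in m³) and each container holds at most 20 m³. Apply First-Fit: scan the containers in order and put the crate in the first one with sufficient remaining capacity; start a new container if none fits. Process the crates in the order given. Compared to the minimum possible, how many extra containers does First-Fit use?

First-Fit: [3,9,1,3,3] [14,5] [15] [15] [19] [16] → 6 containers.
Total size 103 m³; any packing needs at least ⌈103/20⌉ = 6 containers.
So 6 is already optimal.

0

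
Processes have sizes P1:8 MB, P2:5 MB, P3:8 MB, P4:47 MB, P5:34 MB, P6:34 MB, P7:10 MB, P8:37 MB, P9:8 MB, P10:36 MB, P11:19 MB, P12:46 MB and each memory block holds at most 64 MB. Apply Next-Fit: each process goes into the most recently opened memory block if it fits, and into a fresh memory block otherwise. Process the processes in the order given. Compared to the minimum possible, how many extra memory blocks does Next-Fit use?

Next-Fit: [8,5,8] [47] [34] [34,10] [37,8] [36,19] [46] → 7 memory blocks.
6 processes exceed 32 MB (half the capacity), and no two of those can share a memory block, so at least 6 memory blocks are needed.
An optimal packing achieves that bound: [47,10,5] [46,8,8] [37,19,8] [36] [34] [34] → 6 memory blocks.
Excess: 7 − 6 = 1.

1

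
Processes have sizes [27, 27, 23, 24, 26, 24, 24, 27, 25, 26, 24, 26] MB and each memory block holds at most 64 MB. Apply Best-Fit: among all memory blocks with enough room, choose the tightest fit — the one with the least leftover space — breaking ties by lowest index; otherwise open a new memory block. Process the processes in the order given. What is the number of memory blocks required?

6

Put 27 MB in memory block 1; 37 MB remain.
Put 27 MB in memory block 1; 10 MB remain.
Put 23 MB in memory block 2; 41 MB remain.
Put 24 MB in memory block 2; 17 MB remain.
Put 26 MB in memory block 3; 38 MB remain.
Put 24 MB in memory block 3; 14 MB remain.
Put 24 MB in memory block 4; 40 MB remain.
Put 27 MB in memory block 4; 13 MB remain.
Put 25 MB in memory block 5; 39 MB remain.
Put 26 MB in memory block 5; 13 MB remain.
Put 24 MB in memory block 6; 40 MB remain.
Put 26 MB in memory block 6; 14 MB remain.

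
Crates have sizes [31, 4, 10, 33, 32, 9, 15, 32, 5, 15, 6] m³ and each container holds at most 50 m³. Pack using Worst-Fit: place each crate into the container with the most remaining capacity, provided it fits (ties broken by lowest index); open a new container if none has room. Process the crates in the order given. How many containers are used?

Put 31 m³ in container 1; 19 m³ remain.
Put 4 m³ in container 1; 15 m³ remain.
Put 10 m³ in container 1; 5 m³ remain.
Put 33 m³ in container 2; 17 m³ remain.
Put 32 m³ in container 3; 18 m³ remain.
Put 9 m³ in container 3; 9 m³ remain.
Put 15 m³ in container 2; 2 m³ remain.
Put 32 m³ in container 4; 18 m³ remain.
Put 5 m³ in container 4; 13 m³ remain.
Put 15 m³ in container 5; 35 m³ remain.
Put 6 m³ in container 5; 29 m³ remain.
Final containers: [31,4,10] [33,15] [32,9] [32,5] [15,6].

5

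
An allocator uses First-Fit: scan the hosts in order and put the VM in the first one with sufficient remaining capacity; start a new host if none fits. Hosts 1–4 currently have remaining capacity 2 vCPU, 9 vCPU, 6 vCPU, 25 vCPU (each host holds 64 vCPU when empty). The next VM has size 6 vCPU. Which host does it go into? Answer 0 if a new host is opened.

Hosts with room: host 2 (9 vCPU), host 3 (6 vCPU), host 4 (25 vCPU).
The first with room is host 2.

2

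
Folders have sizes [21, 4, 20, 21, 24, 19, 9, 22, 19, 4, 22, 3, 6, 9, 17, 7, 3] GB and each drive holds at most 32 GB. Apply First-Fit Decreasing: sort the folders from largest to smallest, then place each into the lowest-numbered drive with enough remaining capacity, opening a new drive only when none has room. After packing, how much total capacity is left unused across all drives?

58

Sorted descending: 24, 22, 22, 21, 21, 20, 19, 19, 17, 9, 9, 7, 6, 4, 4, 3, 3.
Put 24 GB in drive 1; 8 GB remain.
Put 22 GB in drive 2; 10 GB remain.
Put 22 GB in drive 3; 10 GB remain.
Put 21 GB in drive 4; 11 GB remain.
Put 21 GB in drive 5; 11 GB remain.
Put 20 GB in drive 6; 12 GB remain.
Put 19 GB in drive 7; 13 GB remain.
Put 19 GB in drive 8; 13 GB remain.
Put 17 GB in drive 9; 15 GB remain.
Put 9 GB in drive 2; 1 GB remain.
Put 9 GB in drive 3; 1 GB remain.
Put 7 GB in drive 1; 1 GB remain.
Put 6 GB in drive 4; 5 GB remain.
Put 4 GB in drive 4; 1 GB remain.
Put 4 GB in drive 5; 7 GB remain.
Put 3 GB in drive 5; 4 GB remain.
Put 3 GB in drive 5; 1 GB remain.
9 drives × 32 GB = 288 GB; used 230 GB; unused 58 GB.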